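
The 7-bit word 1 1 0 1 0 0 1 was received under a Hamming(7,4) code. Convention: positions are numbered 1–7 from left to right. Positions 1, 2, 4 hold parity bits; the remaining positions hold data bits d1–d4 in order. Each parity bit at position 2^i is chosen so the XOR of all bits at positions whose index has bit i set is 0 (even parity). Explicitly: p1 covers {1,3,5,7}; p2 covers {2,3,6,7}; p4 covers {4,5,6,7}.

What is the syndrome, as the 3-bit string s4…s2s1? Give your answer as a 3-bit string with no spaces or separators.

s1 (pos 1,3,5,7): 1⊕0⊕0⊕1 = 0
s2 (pos 2,3,6,7): 1⊕0⊕0⊕1 = 0
s4 (pos 4,5,6,7): 1⊕0⊕0⊕1 = 0
Syndrome s4…s1 = 000 → no error.

000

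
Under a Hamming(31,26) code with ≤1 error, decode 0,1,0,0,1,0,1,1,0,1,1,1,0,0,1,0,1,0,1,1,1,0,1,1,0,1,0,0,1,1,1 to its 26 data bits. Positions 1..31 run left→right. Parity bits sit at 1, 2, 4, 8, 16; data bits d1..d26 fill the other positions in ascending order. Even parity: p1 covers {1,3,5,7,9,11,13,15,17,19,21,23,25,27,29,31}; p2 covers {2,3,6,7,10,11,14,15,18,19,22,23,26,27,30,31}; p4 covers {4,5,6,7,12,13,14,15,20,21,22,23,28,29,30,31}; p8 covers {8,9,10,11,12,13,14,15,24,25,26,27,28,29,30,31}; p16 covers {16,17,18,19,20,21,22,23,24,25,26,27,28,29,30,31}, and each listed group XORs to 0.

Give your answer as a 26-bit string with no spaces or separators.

s1 (pos 1,3,5,7,9,11,13,15,17,19,21,23,25,27,29,31): 0⊕0⊕1⊕1⊕0⊕1⊕0⊕1⊕1⊕1⊕1⊕1⊕0⊕0⊕1⊕1 = 0
s2 (pos 2,3,6,7,10,11,14,15,18,19,22,23,26,27,30,31): 1⊕0⊕0⊕1⊕1⊕1⊕0⊕1⊕0⊕1⊕0⊕1⊕1⊕0⊕1⊕1 = 0
s4 (pos 4,5,6,7,12,13,14,15,20,21,22,23,28,29,30,31): 0⊕1⊕0⊕1⊕1⊕0⊕0⊕1⊕1⊕1⊕0⊕1⊕0⊕1⊕1⊕1 = 0
s8 (pos 8,9,10,11,12,13,14,15,24,25,26,27,28,29,30,31): 1⊕0⊕1⊕1⊕1⊕0⊕0⊕1⊕1⊕0⊕1⊕0⊕0⊕1⊕1⊕1 = 0
s16 (pos 16,17,18,19,20,21,22,23,24,25,26,27,28,29,30,31): 0⊕1⊕0⊕1⊕1⊕1⊕0⊕1⊕1⊕0⊕1⊕0⊕0⊕1⊕1⊕1 = 0
Syndrome s16…s1 = 00000 → no error.
Read data bits from positions 3,5,6,7,9,10,11,12,13,14,15,17,18,19,20,21,22,23,24,25,26,27,28,29,30,31: 01010111001101110110100111

01010111001101110110100111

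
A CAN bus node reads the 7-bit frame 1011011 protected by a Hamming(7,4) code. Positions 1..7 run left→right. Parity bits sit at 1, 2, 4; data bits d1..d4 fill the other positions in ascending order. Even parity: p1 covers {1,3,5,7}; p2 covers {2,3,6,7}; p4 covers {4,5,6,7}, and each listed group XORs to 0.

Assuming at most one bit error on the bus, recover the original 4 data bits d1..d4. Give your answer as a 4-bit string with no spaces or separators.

s1 (pos 1,3,5,7): 1⊕1⊕0⊕1 = 1
s2 (pos 2,3,6,7): 0⊕1⊕1⊕1 = 1
s4 (pos 4,5,6,7): 1⊕0⊕1⊕1 = 1
Syndrome s4…s1 = 111 → error at position 7.
Flip position 7: 1011011 → 1011010
Read data bits from positions 3,5,6,7: 1010

1010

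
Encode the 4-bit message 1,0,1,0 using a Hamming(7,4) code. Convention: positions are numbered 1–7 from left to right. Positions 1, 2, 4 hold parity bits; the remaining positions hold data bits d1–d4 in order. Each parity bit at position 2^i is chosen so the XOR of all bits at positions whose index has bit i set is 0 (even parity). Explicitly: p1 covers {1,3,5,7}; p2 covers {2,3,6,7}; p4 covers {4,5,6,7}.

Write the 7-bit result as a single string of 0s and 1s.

Place data at non-parity positions: p1 p2 1 p4 0 1 0
p1 (pos 1,3,5,7): XOR of data positions = 1⊕0⊕0 = 1
p2 (pos 2,3,6,7): XOR of data positions = 1⊕1⊕0 = 0
p4 (pos 4,5,6,7): XOR of data positions = 0⊕1⊕0 = 1
Codeword: 1011010

1011010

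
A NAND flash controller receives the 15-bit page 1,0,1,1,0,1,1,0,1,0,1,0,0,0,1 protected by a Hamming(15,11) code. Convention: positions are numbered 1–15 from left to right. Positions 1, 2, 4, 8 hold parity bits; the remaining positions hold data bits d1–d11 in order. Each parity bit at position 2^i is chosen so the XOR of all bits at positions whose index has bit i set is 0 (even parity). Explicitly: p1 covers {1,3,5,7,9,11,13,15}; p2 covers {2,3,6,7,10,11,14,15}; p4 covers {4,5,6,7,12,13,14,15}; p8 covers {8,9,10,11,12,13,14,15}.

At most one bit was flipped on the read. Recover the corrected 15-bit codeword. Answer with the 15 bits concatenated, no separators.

s1 (pos 1,3,5,7,9,11,13,15): 1⊕1⊕0⊕1⊕1⊕1⊕0⊕1 = 0
s2 (pos 2,3,6,7,10,11,14,15): 0⊕1⊕1⊕1⊕0⊕1⊕0⊕1 = 1
s4 (pos 4,5,6,7,12,13,14,15): 1⊕0⊕1⊕1⊕0⊕0⊕0⊕1 = 0
s8 (pos 8,9,10,11,12,13,14,15): 0⊕1⊕0⊕1⊕0⊕0⊕0⊕1 = 1
Syndrome s8…s1 = 1010 → error at position 10.
Flip position 10: 101101101010001 → 101101101110001

101101101110001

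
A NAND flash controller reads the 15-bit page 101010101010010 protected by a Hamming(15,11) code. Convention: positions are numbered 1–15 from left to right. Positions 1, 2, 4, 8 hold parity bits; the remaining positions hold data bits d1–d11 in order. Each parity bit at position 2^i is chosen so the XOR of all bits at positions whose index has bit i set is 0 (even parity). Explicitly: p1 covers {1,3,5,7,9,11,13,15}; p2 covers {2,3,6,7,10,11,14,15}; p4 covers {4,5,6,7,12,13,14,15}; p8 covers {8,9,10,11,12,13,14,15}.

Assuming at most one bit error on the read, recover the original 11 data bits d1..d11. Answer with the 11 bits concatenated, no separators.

11011011010

s1 (pos 1,3,5,7,9,11,13,15): 1⊕1⊕1⊕1⊕1⊕1⊕0⊕0 = 0
s2 (pos 2,3,6,7,10,11,14,15): 0⊕1⊕0⊕1⊕0⊕1⊕1⊕0 = 0
s4 (pos 4,5,6,7,12,13,14,15): 0⊕1⊕0⊕1⊕0⊕0⊕1⊕0 = 1
s8 (pos 8,9,10,11,12,13,14,15): 0⊕1⊕0⊕1⊕0⊕0⊕1⊕0 = 1
Syndrome s8…s1 = 1100 → error at position 12.
Flip position 12: 101010101010010 → 101010101011010
Read data bits from positions 3,5,6,7,9,10,11,12,13,14,15: 11011011010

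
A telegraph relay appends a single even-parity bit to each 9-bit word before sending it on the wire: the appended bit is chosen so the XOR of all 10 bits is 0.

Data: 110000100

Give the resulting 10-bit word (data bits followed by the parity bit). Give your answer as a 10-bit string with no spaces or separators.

1100001001

XOR of the 9 data bits: 1⊕1⊕0⊕0⊕0⊕0⊕1⊕0⊕0 = 1
Parity bit = 1 (so all 10 bits XOR to 0).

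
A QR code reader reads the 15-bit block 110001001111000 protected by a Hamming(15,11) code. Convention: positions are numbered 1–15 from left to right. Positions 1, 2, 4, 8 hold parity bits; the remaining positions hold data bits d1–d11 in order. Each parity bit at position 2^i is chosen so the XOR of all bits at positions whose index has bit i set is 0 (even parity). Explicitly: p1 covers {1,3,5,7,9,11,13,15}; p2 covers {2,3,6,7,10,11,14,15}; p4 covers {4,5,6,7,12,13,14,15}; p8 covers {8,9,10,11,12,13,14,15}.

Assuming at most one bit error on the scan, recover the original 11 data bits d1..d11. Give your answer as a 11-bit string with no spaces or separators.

00101111000

s1 (pos 1,3,5,7,9,11,13,15): 1⊕0⊕0⊕0⊕1⊕1⊕0⊕0 = 1
s2 (pos 2,3,6,7,10,11,14,15): 1⊕0⊕1⊕0⊕1⊕1⊕0⊕0 = 0
s4 (pos 4,5,6,7,12,13,14,15): 0⊕0⊕1⊕0⊕1⊕0⊕0⊕0 = 0
s8 (pos 8,9,10,11,12,13,14,15): 0⊕1⊕1⊕1⊕1⊕0⊕0⊕0 = 0
Syndrome s8…s1 = 0001 → error at position 1.
Flip position 1: 110001001111000 → 010001001111000
Read data bits from positions 3,5,6,7,9,10,11,12,13,14,15: 00101111000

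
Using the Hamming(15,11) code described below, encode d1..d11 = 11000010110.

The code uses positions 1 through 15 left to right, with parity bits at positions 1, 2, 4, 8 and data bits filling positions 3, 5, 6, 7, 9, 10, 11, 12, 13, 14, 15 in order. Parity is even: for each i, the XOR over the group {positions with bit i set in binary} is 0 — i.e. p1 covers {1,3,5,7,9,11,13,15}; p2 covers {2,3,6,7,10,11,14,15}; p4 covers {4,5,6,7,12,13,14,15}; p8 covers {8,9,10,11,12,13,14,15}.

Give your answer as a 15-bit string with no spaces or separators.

Place data at non-parity positions: p1 p2 1 p4 1 0 0 p8 0 0 1 0 1 1 0
p1 (pos 1,3,5,7,9,11,13,15): XOR of data positions = 1⊕1⊕0⊕0⊕1⊕1⊕0 = 0
p2 (pos 2,3,6,7,10,11,14,15): XOR of data positions = 1⊕0⊕0⊕0⊕1⊕1⊕0 = 1
p4 (pos 4,5,6,7,12,13,14,15): XOR of data positions = 1⊕0⊕0⊕0⊕1⊕1⊕0 = 1
p8 (pos 8,9,10,11,12,13,14,15): XOR of data positions = 0⊕0⊕1⊕0⊕1⊕1⊕0 = 1
Codeword: 011110010010110

011110010010110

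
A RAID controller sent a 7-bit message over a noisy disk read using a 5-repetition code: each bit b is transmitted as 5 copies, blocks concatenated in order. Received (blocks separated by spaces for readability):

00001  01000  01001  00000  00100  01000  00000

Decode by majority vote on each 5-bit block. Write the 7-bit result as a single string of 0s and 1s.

Block 1 (00001): 1 one → 0
Block 2 (01000): 1 one → 0
Block 3 (01001): 2 ones → 0
Block 4 (00000): 0 ones → 0
Block 5 (00100): 1 one → 0
Block 6 (01000): 1 one → 0
Block 7 (00000): 0 ones → 0

0000000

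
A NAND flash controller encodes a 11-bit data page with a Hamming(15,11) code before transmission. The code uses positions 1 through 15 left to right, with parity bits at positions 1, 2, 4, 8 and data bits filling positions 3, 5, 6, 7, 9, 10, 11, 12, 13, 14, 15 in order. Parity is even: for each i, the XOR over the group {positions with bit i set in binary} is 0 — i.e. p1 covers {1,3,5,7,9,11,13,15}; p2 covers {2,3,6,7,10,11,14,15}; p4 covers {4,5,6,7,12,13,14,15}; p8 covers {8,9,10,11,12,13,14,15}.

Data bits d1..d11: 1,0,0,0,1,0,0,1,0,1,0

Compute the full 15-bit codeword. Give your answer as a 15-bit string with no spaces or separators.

Place data at non-parity positions: p1 p2 1 p4 0 0 0 p8 1 0 0 1 0 1 0
p1 (pos 1,3,5,7,9,11,13,15): XOR of data positions = 1⊕0⊕0⊕1⊕0⊕0⊕0 = 0
p2 (pos 2,3,6,7,10,11,14,15): XOR of data positions = 1⊕0⊕0⊕0⊕0⊕1⊕0 = 0
p4 (pos 4,5,6,7,12,13,14,15): XOR of data positions = 0⊕0⊕0⊕1⊕0⊕1⊕0 = 0
p8 (pos 8,9,10,11,12,13,14,15): XOR of data positions = 1⊕0⊕0⊕1⊕0⊕1⊕0 = 1
Codeword: 001000011001010

001000011001010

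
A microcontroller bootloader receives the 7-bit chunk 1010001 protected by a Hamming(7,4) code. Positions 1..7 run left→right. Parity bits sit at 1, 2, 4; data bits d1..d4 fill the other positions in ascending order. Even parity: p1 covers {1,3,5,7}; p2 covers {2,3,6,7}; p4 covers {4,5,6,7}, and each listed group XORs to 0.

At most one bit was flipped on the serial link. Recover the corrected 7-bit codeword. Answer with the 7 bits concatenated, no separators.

s1 (pos 1,3,5,7): 1⊕1⊕0⊕1 = 1
s2 (pos 2,3,6,7): 0⊕1⊕0⊕1 = 0
s4 (pos 4,5,6,7): 0⊕0⊕0⊕1 = 1
Syndrome s4…s1 = 101 → error at position 5.
Flip position 5: 1010001 → 1010101

1010101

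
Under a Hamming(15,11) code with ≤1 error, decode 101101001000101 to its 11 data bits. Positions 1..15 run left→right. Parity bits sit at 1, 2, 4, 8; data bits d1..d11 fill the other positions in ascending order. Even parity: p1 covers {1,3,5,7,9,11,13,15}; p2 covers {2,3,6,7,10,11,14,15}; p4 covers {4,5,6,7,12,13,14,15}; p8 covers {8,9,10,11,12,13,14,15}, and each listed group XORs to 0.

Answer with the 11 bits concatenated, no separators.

10101010101

s1 (pos 1,3,5,7,9,11,13,15): 1⊕1⊕0⊕0⊕1⊕0⊕1⊕1 = 1
s2 (pos 2,3,6,7,10,11,14,15): 0⊕1⊕1⊕0⊕0⊕0⊕0⊕1 = 1
s4 (pos 4,5,6,7,12,13,14,15): 1⊕0⊕1⊕0⊕0⊕1⊕0⊕1 = 0
s8 (pos 8,9,10,11,12,13,14,15): 0⊕1⊕0⊕0⊕0⊕1⊕0⊕1 = 1
Syndrome s8…s1 = 1011 → error at position 11.
Flip position 11: 101101001000101 → 101101001010101
Read data bits from positions 3,5,6,7,9,10,11,12,13,14,15: 10101010101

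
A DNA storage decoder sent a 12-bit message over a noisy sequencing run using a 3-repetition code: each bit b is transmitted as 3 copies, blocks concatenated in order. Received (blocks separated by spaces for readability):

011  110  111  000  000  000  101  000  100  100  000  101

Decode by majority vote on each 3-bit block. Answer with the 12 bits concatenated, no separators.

111000100001

Block 1 (011): 2 ones → 1
Block 2 (110): 2 ones → 1
Block 3 (111): 3 ones → 1
Block 4 (000): 0 ones → 0
Block 5 (000): 0 ones → 0
Block 6 (000): 0 ones → 0
Block 7 (101): 2 ones → 1
Block 8 (000): 0 ones → 0
Block 9 (100): 1 one → 0
Block 10 (100): 1 one → 0
Block 11 (000): 0 ones → 0
Block 12 (101): 2 ones → 1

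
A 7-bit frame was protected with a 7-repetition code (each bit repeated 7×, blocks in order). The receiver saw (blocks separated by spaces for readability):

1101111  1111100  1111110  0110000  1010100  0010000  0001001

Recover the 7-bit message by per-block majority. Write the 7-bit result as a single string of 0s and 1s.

Block 1 (1101111): 6 ones → 1
Block 2 (1111100): 5 ones → 1
Block 3 (1111110): 6 ones → 1
Block 4 (0110000): 2 ones → 0
Block 5 (1010100): 3 ones → 0
Block 6 (0010000): 1 one → 0
Block 7 (0001001): 2 ones → 0

1110000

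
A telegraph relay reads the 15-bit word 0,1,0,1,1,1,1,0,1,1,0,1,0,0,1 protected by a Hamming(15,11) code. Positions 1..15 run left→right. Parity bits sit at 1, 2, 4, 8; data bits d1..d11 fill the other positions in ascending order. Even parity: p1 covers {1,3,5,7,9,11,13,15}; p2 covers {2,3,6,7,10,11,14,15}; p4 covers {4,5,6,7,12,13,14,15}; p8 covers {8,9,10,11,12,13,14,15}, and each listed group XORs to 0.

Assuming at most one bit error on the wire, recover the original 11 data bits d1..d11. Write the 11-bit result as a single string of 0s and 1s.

s1 (pos 1,3,5,7,9,11,13,15): 0⊕0⊕1⊕1⊕1⊕0⊕0⊕1 = 0
s2 (pos 2,3,6,7,10,11,14,15): 1⊕0⊕1⊕1⊕1⊕0⊕0⊕1 = 1
s4 (pos 4,5,6,7,12,13,14,15): 1⊕1⊕1⊕1⊕1⊕0⊕0⊕1 = 0
s8 (pos 8,9,10,11,12,13,14,15): 0⊕1⊕1⊕0⊕1⊕0⊕0⊕1 = 0
Syndrome s8…s1 = 0010 → error at position 2.
Flip position 2: 010111101101001 → 000111101101001
Read data bits from positions 3,5,6,7,9,10,11,12,13,14,15: 01111101001

01111101001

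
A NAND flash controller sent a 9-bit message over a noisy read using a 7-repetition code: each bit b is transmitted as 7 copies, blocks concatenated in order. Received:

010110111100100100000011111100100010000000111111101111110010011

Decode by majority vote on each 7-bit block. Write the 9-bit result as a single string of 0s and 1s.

110100110

Block 1 (0101101): 4 ones → 1
Block 2 (1110010): 4 ones → 1
Block 3 (0100000): 1 one → 0
Block 4 (0111111): 6 ones → 1
Block 5 (0010001): 2 ones → 0
Block 6 (0000000): 0 ones → 0
Block 7 (1111111): 7 ones → 1
Block 8 (0111111): 6 ones → 1
Block 9 (0010011): 3 ones → 0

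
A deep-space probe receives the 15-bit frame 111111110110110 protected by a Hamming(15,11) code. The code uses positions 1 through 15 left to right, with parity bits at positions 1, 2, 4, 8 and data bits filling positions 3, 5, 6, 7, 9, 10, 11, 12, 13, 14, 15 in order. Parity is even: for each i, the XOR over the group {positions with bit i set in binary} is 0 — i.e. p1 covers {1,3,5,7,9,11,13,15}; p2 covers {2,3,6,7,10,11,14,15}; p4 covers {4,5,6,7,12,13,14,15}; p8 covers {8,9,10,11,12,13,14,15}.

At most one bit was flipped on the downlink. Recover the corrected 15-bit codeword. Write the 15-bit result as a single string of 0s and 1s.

s1 (pos 1,3,5,7,9,11,13,15): 1⊕1⊕1⊕1⊕0⊕1⊕1⊕0 = 0
s2 (pos 2,3,6,7,10,11,14,15): 1⊕1⊕1⊕1⊕1⊕1⊕1⊕0 = 1
s4 (pos 4,5,6,7,12,13,14,15): 1⊕1⊕1⊕1⊕0⊕1⊕1⊕0 = 0
s8 (pos 8,9,10,11,12,13,14,15): 1⊕0⊕1⊕1⊕0⊕1⊕1⊕0 = 1
Syndrome s8…s1 = 1010 → error at position 10.
Flip position 10: 111111110110110 → 111111110010110

111111110010110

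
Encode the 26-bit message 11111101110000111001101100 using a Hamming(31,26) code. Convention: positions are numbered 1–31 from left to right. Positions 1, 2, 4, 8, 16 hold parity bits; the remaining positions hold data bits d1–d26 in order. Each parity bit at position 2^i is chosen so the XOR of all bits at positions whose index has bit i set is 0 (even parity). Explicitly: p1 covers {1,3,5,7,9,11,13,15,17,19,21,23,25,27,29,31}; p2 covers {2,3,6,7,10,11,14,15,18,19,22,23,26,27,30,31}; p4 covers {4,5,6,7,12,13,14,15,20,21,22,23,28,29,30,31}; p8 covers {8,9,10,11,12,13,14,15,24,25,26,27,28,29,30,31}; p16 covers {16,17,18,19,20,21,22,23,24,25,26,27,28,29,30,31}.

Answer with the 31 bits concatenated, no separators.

0111111111011101000111001101100

Place data at non-parity positions: p1 p2 1 p4 1 1 1 p8 1 1 0 1 1 1 0 p16 0 0 0 1 1 1 0 0 1 1 0 1 1 0 0
p1 (pos 1,3,5,7,9,11,13,15,17,19,21,23,25,27,29,31): XOR of data positions = 1⊕1⊕1⊕1⊕0⊕1⊕0⊕0⊕0⊕1⊕0⊕1⊕0⊕1⊕0 = 0
p2 (pos 2,3,6,7,10,11,14,15,18,19,22,23,26,27,30,31): XOR of data positions = 1⊕1⊕1⊕1⊕0⊕1⊕0⊕0⊕0⊕1⊕0⊕1⊕0⊕0⊕0 = 1
p4 (pos 4,5,6,7,12,13,14,15,20,21,22,23,28,29,30,31): XOR of data positions = 1⊕1⊕1⊕1⊕1⊕1⊕0⊕1⊕1⊕1⊕0⊕1⊕1⊕0⊕0 = 1
p8 (pos 8,9,10,11,12,13,14,15,24,25,26,27,28,29,30,31): XOR of data positions = 1⊕1⊕0⊕1⊕1⊕1⊕0⊕0⊕1⊕1⊕0⊕1⊕1⊕0⊕0 = 1
p16 (pos 16,17,18,19,20,21,22,23,24,25,26,27,28,29,30,31): XOR of data positions = 0⊕0⊕0⊕1⊕1⊕1⊕0⊕0⊕1⊕1⊕0⊕1⊕1⊕0⊕0 = 1
Codeword: 0111111111011101000111001101100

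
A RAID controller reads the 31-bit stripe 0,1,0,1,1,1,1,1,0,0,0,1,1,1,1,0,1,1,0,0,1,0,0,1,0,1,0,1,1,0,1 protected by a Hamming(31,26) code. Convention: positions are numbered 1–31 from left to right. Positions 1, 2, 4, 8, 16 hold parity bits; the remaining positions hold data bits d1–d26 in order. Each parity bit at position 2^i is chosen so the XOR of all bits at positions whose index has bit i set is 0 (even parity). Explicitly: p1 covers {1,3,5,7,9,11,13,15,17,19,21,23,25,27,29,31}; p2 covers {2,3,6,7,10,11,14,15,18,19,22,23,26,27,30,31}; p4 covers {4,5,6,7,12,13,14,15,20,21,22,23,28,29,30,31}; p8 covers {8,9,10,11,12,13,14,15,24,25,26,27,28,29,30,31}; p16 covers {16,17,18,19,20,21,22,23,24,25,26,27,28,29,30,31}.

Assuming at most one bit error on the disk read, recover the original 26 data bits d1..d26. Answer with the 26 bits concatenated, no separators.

01110001111110010010101101

s1 (pos 1,3,5,7,9,11,13,15,17,19,21,23,25,27,29,31): 0⊕0⊕1⊕1⊕0⊕0⊕1⊕1⊕1⊕0⊕1⊕0⊕0⊕0⊕1⊕1 = 0
s2 (pos 2,3,6,7,10,11,14,15,18,19,22,23,26,27,30,31): 1⊕0⊕1⊕1⊕0⊕0⊕1⊕1⊕1⊕0⊕0⊕0⊕1⊕0⊕0⊕1 = 0
s4 (pos 4,5,6,7,12,13,14,15,20,21,22,23,28,29,30,31): 1⊕1⊕1⊕1⊕1⊕1⊕1⊕1⊕0⊕1⊕0⊕0⊕1⊕1⊕0⊕1 = 0
s8 (pos 8,9,10,11,12,13,14,15,24,25,26,27,28,29,30,31): 1⊕0⊕0⊕0⊕1⊕1⊕1⊕1⊕1⊕0⊕1⊕0⊕1⊕1⊕0⊕1 = 0
s16 (pos 16,17,18,19,20,21,22,23,24,25,26,27,28,29,30,31): 0⊕1⊕1⊕0⊕0⊕1⊕0⊕0⊕1⊕0⊕1⊕0⊕1⊕1⊕0⊕1 = 0
Syndrome s16…s1 = 00000 → no error.
Read data bits from positions 3,5,6,7,9,10,11,12,13,14,15,17,18,19,20,21,22,23,24,25,26,27,28,29,30,31: 01110001111110010010101101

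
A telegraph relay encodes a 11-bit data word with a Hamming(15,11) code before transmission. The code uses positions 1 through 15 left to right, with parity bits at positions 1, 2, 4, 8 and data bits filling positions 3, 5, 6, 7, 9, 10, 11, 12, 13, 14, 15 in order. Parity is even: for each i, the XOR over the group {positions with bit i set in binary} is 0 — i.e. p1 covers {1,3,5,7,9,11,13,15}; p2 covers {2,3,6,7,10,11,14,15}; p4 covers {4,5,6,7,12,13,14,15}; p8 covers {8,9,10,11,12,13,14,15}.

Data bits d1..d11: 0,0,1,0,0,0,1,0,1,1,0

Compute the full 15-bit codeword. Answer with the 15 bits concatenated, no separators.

010101010010110

Place data at non-parity positions: p1 p2 0 p4 0 1 0 p8 0 0 1 0 1 1 0
p1 (pos 1,3,5,7,9,11,13,15): XOR of data positions = 0⊕0⊕0⊕0⊕1⊕1⊕0 = 0
p2 (pos 2,3,6,7,10,11,14,15): XOR of data positions = 0⊕1⊕0⊕0⊕1⊕1⊕0 = 1
p4 (pos 4,5,6,7,12,13,14,15): XOR of data positions = 0⊕1⊕0⊕0⊕1⊕1⊕0 = 1
p8 (pos 8,9,10,11,12,13,14,15): XOR of data positions = 0⊕0⊕1⊕0⊕1⊕1⊕0 = 1
Codeword: 010101010010110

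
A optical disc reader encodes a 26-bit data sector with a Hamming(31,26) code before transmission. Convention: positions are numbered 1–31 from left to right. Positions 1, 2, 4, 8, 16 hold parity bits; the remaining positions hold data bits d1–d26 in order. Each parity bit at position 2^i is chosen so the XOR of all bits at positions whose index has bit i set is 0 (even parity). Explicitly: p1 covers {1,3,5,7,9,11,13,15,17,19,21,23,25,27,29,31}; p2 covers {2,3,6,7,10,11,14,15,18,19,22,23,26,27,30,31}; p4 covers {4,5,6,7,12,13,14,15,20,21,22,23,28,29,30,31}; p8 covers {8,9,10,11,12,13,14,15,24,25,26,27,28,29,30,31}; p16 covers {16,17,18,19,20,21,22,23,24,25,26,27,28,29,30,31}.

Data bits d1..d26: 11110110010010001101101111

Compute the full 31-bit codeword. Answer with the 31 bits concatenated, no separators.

Place data at non-parity positions: p1 p2 1 p4 1 1 1 p8 0 1 1 0 0 1 0 p16 0 1 0 0 0 1 1 0 1 1 0 1 1 1 1
p1 (pos 1,3,5,7,9,11,13,15,17,19,21,23,25,27,29,31): XOR of data positions = 1⊕1⊕1⊕0⊕1⊕0⊕0⊕0⊕0⊕0⊕1⊕1⊕0⊕1⊕1 = 0
p2 (pos 2,3,6,7,10,11,14,15,18,19,22,23,26,27,30,31): XOR of data positions = 1⊕1⊕1⊕1⊕1⊕1⊕0⊕1⊕0⊕1⊕1⊕1⊕0⊕1⊕1 = 0
p4 (pos 4,5,6,7,12,13,14,15,20,21,22,23,28,29,30,31): XOR of data positions = 1⊕1⊕1⊕0⊕0⊕1⊕0⊕0⊕0⊕1⊕1⊕1⊕1⊕1⊕1 = 0
p8 (pos 8,9,10,11,12,13,14,15,24,25,26,27,28,29,30,31): XOR of data positions = 0⊕1⊕1⊕0⊕0⊕1⊕0⊕0⊕1⊕1⊕0⊕1⊕1⊕1⊕1 = 1
p16 (pos 16,17,18,19,20,21,22,23,24,25,26,27,28,29,30,31): XOR of data positions = 0⊕1⊕0⊕0⊕0⊕1⊕1⊕0⊕1⊕1⊕0⊕1⊕1⊕1⊕1 = 1
Codeword: 0010111101100101010001101101111

0010111101100101010001101101111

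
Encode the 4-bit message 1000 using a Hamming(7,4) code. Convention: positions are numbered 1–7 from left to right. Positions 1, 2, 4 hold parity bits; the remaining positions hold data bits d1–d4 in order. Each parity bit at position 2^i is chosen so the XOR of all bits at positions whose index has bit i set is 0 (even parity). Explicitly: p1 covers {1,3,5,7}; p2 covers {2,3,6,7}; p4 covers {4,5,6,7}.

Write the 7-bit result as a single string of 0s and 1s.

Place data at non-parity positions: p1 p2 1 p4 0 0 0
p1 (pos 1,3,5,7): XOR of data positions = 1⊕0⊕0 = 1
p2 (pos 2,3,6,7): XOR of data positions = 1⊕0⊕0 = 1
p4 (pos 4,5,6,7): XOR of data positions = 0⊕0⊕0 = 0
Codeword: 1110000

1110000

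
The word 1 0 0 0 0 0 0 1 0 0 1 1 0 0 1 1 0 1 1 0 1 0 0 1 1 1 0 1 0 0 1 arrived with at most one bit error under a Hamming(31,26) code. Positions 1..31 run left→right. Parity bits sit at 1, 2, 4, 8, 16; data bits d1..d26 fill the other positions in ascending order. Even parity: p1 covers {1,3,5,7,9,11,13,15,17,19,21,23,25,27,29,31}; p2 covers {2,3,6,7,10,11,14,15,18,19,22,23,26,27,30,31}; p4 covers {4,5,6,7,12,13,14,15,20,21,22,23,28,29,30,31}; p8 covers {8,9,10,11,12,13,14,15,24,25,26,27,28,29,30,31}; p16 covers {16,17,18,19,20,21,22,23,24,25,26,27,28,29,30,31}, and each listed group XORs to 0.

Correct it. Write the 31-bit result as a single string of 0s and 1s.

s1 (pos 1,3,5,7,9,11,13,15,17,19,21,23,25,27,29,31): 1⊕0⊕0⊕0⊕0⊕1⊕0⊕1⊕0⊕1⊕1⊕0⊕1⊕0⊕0⊕1 = 1
s2 (pos 2,3,6,7,10,11,14,15,18,19,22,23,26,27,30,31): 0⊕0⊕0⊕0⊕0⊕1⊕0⊕1⊕1⊕1⊕0⊕0⊕1⊕0⊕0⊕1 = 0
s4 (pos 4,5,6,7,12,13,14,15,20,21,22,23,28,29,30,31): 0⊕0⊕0⊕0⊕1⊕0⊕0⊕1⊕0⊕1⊕0⊕0⊕1⊕0⊕0⊕1 = 1
s8 (pos 8,9,10,11,12,13,14,15,24,25,26,27,28,29,30,31): 1⊕0⊕0⊕1⊕1⊕0⊕0⊕1⊕1⊕1⊕1⊕0⊕1⊕0⊕0⊕1 = 1
s16 (pos 16,17,18,19,20,21,22,23,24,25,26,27,28,29,30,31): 1⊕0⊕1⊕1⊕0⊕1⊕0⊕0⊕1⊕1⊕1⊕0⊕1⊕0⊕0⊕1 = 1
Syndrome s16…s1 = 11101 → error at position 29.
Flip position 29: 1000000100110011011010011101001 → 1000000100110011011010011101101

1000000100110011011010011101101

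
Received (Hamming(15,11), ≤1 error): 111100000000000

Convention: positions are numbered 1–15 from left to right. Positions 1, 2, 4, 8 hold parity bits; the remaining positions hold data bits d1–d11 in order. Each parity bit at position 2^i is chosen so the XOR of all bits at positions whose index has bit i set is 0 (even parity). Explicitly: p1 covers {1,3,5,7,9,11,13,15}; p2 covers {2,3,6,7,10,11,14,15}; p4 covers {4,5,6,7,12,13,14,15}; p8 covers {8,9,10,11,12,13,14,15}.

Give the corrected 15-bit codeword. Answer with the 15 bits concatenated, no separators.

111000000000000

s1 (pos 1,3,5,7,9,11,13,15): 1⊕1⊕0⊕0⊕0⊕0⊕0⊕0 = 0
s2 (pos 2,3,6,7,10,11,14,15): 1⊕1⊕0⊕0⊕0⊕0⊕0⊕0 = 0
s4 (pos 4,5,6,7,12,13,14,15): 1⊕0⊕0⊕0⊕0⊕0⊕0⊕0 = 1
s8 (pos 8,9,10,11,12,13,14,15): 0⊕0⊕0⊕0⊕0⊕0⊕0⊕0 = 0
Syndrome s8…s1 = 0100 → error at position 4.
Flip position 4: 111100000000000 → 111000000000000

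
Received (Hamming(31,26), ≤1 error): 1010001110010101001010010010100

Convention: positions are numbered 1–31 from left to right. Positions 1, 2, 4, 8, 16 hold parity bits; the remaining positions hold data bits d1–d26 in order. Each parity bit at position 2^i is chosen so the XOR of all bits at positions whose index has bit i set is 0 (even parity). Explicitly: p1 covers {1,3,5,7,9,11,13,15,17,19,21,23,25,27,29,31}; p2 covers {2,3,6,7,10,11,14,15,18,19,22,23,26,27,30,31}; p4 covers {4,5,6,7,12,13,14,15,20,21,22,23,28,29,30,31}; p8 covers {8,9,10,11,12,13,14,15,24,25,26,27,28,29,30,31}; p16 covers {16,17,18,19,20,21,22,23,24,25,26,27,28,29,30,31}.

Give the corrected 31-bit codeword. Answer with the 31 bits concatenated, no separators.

s1 (pos 1,3,5,7,9,11,13,15,17,19,21,23,25,27,29,31): 1⊕1⊕0⊕1⊕1⊕0⊕0⊕0⊕0⊕1⊕1⊕0⊕0⊕1⊕1⊕0 = 0
s2 (pos 2,3,6,7,10,11,14,15,18,19,22,23,26,27,30,31): 0⊕1⊕0⊕1⊕0⊕0⊕1⊕0⊕0⊕1⊕0⊕0⊕0⊕1⊕0⊕0 = 1
s4 (pos 4,5,6,7,12,13,14,15,20,21,22,23,28,29,30,31): 0⊕0⊕0⊕1⊕1⊕0⊕1⊕0⊕0⊕1⊕0⊕0⊕0⊕1⊕0⊕0 = 1
s8 (pos 8,9,10,11,12,13,14,15,24,25,26,27,28,29,30,31): 1⊕1⊕0⊕0⊕1⊕0⊕1⊕0⊕1⊕0⊕0⊕1⊕0⊕1⊕0⊕0 = 1
s16 (pos 16,17,18,19,20,21,22,23,24,25,26,27,28,29,30,31): 1⊕0⊕0⊕1⊕0⊕1⊕0⊕0⊕1⊕0⊕0⊕1⊕0⊕1⊕0⊕0 = 0
Syndrome s16…s1 = 01110 → error at position 14.
Flip position 14: 1010001110010101001010010010100 → 1010001110010001001010010010100

1010001110010001001010010010100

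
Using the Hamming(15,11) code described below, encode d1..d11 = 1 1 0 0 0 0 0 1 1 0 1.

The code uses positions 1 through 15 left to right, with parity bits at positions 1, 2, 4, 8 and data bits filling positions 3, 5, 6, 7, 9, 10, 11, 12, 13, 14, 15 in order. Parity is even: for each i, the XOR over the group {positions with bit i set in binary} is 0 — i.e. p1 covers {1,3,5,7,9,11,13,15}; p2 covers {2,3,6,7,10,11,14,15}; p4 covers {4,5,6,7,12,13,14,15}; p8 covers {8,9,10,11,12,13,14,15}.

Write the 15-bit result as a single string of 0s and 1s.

001010010001101

Place data at non-parity positions: p1 p2 1 p4 1 0 0 p8 0 0 0 1 1 0 1
p1 (pos 1,3,5,7,9,11,13,15): XOR of data positions = 1⊕1⊕0⊕0⊕0⊕1⊕1 = 0
p2 (pos 2,3,6,7,10,11,14,15): XOR of data positions = 1⊕0⊕0⊕0⊕0⊕0⊕1 = 0
p4 (pos 4,5,6,7,12,13,14,15): XOR of data positions = 1⊕0⊕0⊕1⊕1⊕0⊕1 = 0
p8 (pos 8,9,10,11,12,13,14,15): XOR of data positions = 0⊕0⊕0⊕1⊕1⊕0⊕1 = 1
Codeword: 001010010001101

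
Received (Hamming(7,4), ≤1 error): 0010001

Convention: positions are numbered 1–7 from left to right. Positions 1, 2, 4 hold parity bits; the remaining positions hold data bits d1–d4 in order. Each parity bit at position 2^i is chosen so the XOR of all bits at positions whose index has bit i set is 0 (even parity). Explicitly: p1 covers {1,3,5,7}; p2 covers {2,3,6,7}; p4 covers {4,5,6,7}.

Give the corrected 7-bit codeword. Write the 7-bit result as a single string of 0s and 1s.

0011001

s1 (pos 1,3,5,7): 0⊕1⊕0⊕1 = 0
s2 (pos 2,3,6,7): 0⊕1⊕0⊕1 = 0
s4 (pos 4,5,6,7): 0⊕0⊕0⊕1 = 1
Syndrome s4…s1 = 100 → error at position 4.
Flip position 4: 0010001 → 0011001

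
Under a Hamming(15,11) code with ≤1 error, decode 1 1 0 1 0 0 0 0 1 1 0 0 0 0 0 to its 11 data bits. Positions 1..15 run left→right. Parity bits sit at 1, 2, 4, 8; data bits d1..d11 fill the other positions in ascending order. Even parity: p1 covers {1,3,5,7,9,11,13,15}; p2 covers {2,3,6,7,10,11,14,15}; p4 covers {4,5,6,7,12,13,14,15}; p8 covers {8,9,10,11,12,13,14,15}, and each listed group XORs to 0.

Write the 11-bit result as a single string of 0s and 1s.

s1 (pos 1,3,5,7,9,11,13,15): 1⊕0⊕0⊕0⊕1⊕0⊕0⊕0 = 0
s2 (pos 2,3,6,7,10,11,14,15): 1⊕0⊕0⊕0⊕1⊕0⊕0⊕0 = 0
s4 (pos 4,5,6,7,12,13,14,15): 1⊕0⊕0⊕0⊕0⊕0⊕0⊕0 = 1
s8 (pos 8,9,10,11,12,13,14,15): 0⊕1⊕1⊕0⊕0⊕0⊕0⊕0 = 0
Syndrome s8…s1 = 0100 → error at position 4.
Flip position 4: 110100001100000 → 110000001100000
Read data bits from positions 3,5,6,7,9,10,11,12,13,14,15: 00001100000

00001100000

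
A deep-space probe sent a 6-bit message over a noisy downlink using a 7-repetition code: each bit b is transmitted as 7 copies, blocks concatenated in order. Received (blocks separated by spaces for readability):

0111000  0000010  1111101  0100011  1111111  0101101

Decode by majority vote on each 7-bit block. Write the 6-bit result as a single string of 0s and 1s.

001011

Block 1 (0111000): 3 ones → 0
Block 2 (0000010): 1 one → 0
Block 3 (1111101): 6 ones → 1
Block 4 (0100011): 3 ones → 0
Block 5 (1111111): 7 ones → 1
Block 6 (0101101): 4 ones → 1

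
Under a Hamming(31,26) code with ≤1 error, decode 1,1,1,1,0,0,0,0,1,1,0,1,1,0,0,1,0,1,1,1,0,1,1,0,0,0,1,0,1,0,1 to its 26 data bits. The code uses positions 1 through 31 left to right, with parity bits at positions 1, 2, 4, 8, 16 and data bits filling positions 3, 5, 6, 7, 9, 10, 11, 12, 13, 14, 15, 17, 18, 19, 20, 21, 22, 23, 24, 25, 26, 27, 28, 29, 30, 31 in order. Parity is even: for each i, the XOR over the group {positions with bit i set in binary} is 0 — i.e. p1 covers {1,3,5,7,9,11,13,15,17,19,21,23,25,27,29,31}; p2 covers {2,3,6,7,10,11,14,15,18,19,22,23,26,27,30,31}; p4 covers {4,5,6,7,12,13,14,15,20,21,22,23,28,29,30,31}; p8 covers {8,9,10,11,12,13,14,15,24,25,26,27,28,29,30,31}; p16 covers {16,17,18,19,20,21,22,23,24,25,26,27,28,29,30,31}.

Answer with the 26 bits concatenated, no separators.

10001101100011101100000101

s1 (pos 1,3,5,7,9,11,13,15,17,19,21,23,25,27,29,31): 1⊕1⊕0⊕0⊕1⊕0⊕1⊕0⊕0⊕1⊕0⊕1⊕0⊕1⊕1⊕1 = 1
s2 (pos 2,3,6,7,10,11,14,15,18,19,22,23,26,27,30,31): 1⊕1⊕0⊕0⊕1⊕0⊕0⊕0⊕1⊕1⊕1⊕1⊕0⊕1⊕0⊕1 = 1
s4 (pos 4,5,6,7,12,13,14,15,20,21,22,23,28,29,30,31): 1⊕0⊕0⊕0⊕1⊕1⊕0⊕0⊕1⊕0⊕1⊕1⊕0⊕1⊕0⊕1 = 0
s8 (pos 8,9,10,11,12,13,14,15,24,25,26,27,28,29,30,31): 0⊕1⊕1⊕0⊕1⊕1⊕0⊕0⊕0⊕0⊕0⊕1⊕0⊕1⊕0⊕1 = 1
s16 (pos 16,17,18,19,20,21,22,23,24,25,26,27,28,29,30,31): 1⊕0⊕1⊕1⊕1⊕0⊕1⊕1⊕0⊕0⊕0⊕1⊕0⊕1⊕0⊕1 = 1
Syndrome s16…s1 = 11011 → error at position 27.
Flip position 27: 1111000011011001011101100010101 → 1111000011011001011101100000101
Read data bits from positions 3,5,6,7,9,10,11,12,13,14,15,17,18,19,20,21,22,23,24,25,26,27,28,29,30,31: 10001101100011101100000101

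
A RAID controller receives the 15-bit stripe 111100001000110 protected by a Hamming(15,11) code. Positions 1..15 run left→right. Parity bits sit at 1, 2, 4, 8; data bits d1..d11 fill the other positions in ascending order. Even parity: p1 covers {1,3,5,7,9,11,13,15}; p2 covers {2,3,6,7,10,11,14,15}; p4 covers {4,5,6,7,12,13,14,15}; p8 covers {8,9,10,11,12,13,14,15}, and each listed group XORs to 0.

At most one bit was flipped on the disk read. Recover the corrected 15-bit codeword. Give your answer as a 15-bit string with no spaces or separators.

111100001000100

s1 (pos 1,3,5,7,9,11,13,15): 1⊕1⊕0⊕0⊕1⊕0⊕1⊕0 = 0
s2 (pos 2,3,6,7,10,11,14,15): 1⊕1⊕0⊕0⊕0⊕0⊕1⊕0 = 1
s4 (pos 4,5,6,7,12,13,14,15): 1⊕0⊕0⊕0⊕0⊕1⊕1⊕0 = 1
s8 (pos 8,9,10,11,12,13,14,15): 0⊕1⊕0⊕0⊕0⊕1⊕1⊕0 = 1
Syndrome s8…s1 = 1110 → error at position 14.
Flip position 14: 111100001000110 → 111100001000100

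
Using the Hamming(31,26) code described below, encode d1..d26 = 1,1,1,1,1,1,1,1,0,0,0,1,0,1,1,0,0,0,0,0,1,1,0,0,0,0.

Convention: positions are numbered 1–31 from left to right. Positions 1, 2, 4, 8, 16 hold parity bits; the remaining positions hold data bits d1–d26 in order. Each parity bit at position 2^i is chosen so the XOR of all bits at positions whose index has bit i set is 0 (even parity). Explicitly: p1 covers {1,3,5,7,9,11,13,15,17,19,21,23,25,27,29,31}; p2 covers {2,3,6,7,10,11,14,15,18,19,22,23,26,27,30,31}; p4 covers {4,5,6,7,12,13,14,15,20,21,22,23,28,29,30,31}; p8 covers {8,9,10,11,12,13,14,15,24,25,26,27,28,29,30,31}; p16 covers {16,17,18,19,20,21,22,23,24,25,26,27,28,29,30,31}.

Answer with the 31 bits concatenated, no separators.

Place data at non-parity positions: p1 p2 1 p4 1 1 1 p8 1 1 1 1 0 0 0 p16 1 0 1 1 0 0 0 0 0 1 1 0 0 0 0
p1 (pos 1,3,5,7,9,11,13,15,17,19,21,23,25,27,29,31): XOR of data positions = 1⊕1⊕1⊕1⊕1⊕0⊕0⊕1⊕1⊕0⊕0⊕0⊕1⊕0⊕0 = 0
p2 (pos 2,3,6,7,10,11,14,15,18,19,22,23,26,27,30,31): XOR of data positions = 1⊕1⊕1⊕1⊕1⊕0⊕0⊕0⊕1⊕0⊕0⊕1⊕1⊕0⊕0 = 0
p4 (pos 4,5,6,7,12,13,14,15,20,21,22,23,28,29,30,31): XOR of data positions = 1⊕1⊕1⊕1⊕0⊕0⊕0⊕1⊕0⊕0⊕0⊕0⊕0⊕0⊕0 = 1
p8 (pos 8,9,10,11,12,13,14,15,24,25,26,27,28,29,30,31): XOR of data positions = 1⊕1⊕1⊕1⊕0⊕0⊕0⊕0⊕0⊕1⊕1⊕0⊕0⊕0⊕0 = 0
p16 (pos 16,17,18,19,20,21,22,23,24,25,26,27,28,29,30,31): XOR of data positions = 1⊕0⊕1⊕1⊕0⊕0⊕0⊕0⊕0⊕1⊕1⊕0⊕0⊕0⊕0 = 1
Codeword: 0011111011110001101100000110000

0011111011110001101100000110000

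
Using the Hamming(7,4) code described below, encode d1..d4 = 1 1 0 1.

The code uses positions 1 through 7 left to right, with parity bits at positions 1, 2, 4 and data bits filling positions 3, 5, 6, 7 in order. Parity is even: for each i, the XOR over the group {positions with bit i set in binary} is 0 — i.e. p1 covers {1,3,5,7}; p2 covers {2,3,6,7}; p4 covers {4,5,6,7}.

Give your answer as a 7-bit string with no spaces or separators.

1010101

Place data at non-parity positions: p1 p2 1 p4 1 0 1
p1 (pos 1,3,5,7): XOR of data positions = 1⊕1⊕1 = 1
p2 (pos 2,3,6,7): XOR of data positions = 1⊕0⊕1 = 0
p4 (pos 4,5,6,7): XOR of data positions = 1⊕0⊕1 = 0
Codeword: 1010101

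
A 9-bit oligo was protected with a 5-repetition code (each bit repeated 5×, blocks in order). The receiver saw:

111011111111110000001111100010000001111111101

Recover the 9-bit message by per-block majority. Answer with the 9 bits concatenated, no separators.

111010011

Block 1 (11101): 4 ones → 1
Block 2 (11111): 5 ones → 1
Block 3 (11110): 4 ones → 1
Block 4 (00000): 0 ones → 0
Block 5 (11111): 5 ones → 1
Block 6 (00010): 1 one → 0
Block 7 (00000): 0 ones → 0
Block 8 (11111): 5 ones → 1
Block 9 (11101): 4 ones → 1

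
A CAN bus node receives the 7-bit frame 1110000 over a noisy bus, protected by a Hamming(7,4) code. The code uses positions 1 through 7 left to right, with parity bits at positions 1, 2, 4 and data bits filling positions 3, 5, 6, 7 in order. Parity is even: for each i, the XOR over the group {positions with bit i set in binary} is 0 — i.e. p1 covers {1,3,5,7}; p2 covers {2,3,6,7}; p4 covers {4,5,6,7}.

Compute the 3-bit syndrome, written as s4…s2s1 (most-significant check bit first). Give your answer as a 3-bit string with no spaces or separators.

s1 (pos 1,3,5,7): 1⊕1⊕0⊕0 = 0
s2 (pos 2,3,6,7): 1⊕1⊕0⊕0 = 0
s4 (pos 4,5,6,7): 0⊕0⊕0⊕0 = 0
Syndrome s4…s1 = 000 → no error.

000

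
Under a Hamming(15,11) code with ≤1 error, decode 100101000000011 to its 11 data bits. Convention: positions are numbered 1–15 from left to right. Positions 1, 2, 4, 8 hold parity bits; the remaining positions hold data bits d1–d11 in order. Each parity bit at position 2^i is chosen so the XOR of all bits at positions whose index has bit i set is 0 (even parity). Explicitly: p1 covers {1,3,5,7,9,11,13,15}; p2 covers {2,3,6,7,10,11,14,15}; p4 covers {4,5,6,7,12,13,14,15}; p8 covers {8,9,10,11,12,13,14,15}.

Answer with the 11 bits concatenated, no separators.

00100000011

s1 (pos 1,3,5,7,9,11,13,15): 1⊕0⊕0⊕0⊕0⊕0⊕0⊕1 = 0
s2 (pos 2,3,6,7,10,11,14,15): 0⊕0⊕1⊕0⊕0⊕0⊕1⊕1 = 1
s4 (pos 4,5,6,7,12,13,14,15): 1⊕0⊕1⊕0⊕0⊕0⊕1⊕1 = 0
s8 (pos 8,9,10,11,12,13,14,15): 0⊕0⊕0⊕0⊕0⊕0⊕1⊕1 = 0
Syndrome s8…s1 = 0010 → error at position 2.
Flip position 2: 100101000000011 → 110101000000011
Read data bits from positions 3,5,6,7,9,10,11,12,13,14,15: 00100000011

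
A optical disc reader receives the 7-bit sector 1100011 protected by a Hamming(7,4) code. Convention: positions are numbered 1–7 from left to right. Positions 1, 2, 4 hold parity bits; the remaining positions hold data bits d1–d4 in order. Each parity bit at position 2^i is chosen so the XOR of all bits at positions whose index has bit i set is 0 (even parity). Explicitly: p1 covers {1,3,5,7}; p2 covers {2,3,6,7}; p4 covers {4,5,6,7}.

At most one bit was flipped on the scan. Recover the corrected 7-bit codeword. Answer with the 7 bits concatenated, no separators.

s1 (pos 1,3,5,7): 1⊕0⊕0⊕1 = 0
s2 (pos 2,3,6,7): 1⊕0⊕1⊕1 = 1
s4 (pos 4,5,6,7): 0⊕0⊕1⊕1 = 0
Syndrome s4…s1 = 010 → error at position 2.
Flip position 2: 1100011 → 1000011

1000011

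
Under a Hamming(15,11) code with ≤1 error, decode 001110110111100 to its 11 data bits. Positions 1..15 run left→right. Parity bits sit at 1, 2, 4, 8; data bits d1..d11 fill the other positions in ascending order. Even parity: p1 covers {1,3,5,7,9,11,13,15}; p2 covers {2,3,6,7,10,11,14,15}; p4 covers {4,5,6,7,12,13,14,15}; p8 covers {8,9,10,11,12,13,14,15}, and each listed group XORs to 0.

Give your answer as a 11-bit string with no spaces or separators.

s1 (pos 1,3,5,7,9,11,13,15): 0⊕1⊕1⊕1⊕0⊕1⊕1⊕0 = 1
s2 (pos 2,3,6,7,10,11,14,15): 0⊕1⊕0⊕1⊕1⊕1⊕0⊕0 = 0
s4 (pos 4,5,6,7,12,13,14,15): 1⊕1⊕0⊕1⊕1⊕1⊕0⊕0 = 1
s8 (pos 8,9,10,11,12,13,14,15): 1⊕0⊕1⊕1⊕1⊕1⊕0⊕0 = 1
Syndrome s8…s1 = 1101 → error at position 13.
Flip position 13: 001110110111100 → 001110110111000
Read data bits from positions 3,5,6,7,9,10,11,12,13,14,15: 11010111000

11010111000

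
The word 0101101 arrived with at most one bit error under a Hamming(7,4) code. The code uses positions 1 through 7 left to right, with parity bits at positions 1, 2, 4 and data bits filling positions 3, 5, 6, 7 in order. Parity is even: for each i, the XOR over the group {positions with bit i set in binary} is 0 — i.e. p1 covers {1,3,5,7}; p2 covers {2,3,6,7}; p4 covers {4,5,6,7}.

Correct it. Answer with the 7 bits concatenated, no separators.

0100101

s1 (pos 1,3,5,7): 0⊕0⊕1⊕1 = 0
s2 (pos 2,3,6,7): 1⊕0⊕0⊕1 = 0
s4 (pos 4,5,6,7): 1⊕1⊕0⊕1 = 1
Syndrome s4…s1 = 100 → error at position 4.
Flip position 4: 0101101 → 0100101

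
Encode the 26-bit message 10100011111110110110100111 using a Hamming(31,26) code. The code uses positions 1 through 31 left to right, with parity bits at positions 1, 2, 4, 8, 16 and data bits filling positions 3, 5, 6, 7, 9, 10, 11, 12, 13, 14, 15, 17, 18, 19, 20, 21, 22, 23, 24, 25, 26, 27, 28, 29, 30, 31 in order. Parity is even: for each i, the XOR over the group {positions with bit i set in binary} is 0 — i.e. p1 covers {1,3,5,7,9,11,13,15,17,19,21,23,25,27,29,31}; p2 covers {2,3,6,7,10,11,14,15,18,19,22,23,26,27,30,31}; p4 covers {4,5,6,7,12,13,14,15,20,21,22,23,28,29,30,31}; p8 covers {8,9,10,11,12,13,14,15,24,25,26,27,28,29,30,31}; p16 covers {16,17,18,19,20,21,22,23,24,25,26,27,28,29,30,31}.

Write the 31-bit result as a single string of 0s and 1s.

Place data at non-parity positions: p1 p2 1 p4 0 1 0 p8 0 0 1 1 1 1 1 p16 1 1 0 1 1 0 1 1 0 1 0 0 1 1 1
p1 (pos 1,3,5,7,9,11,13,15,17,19,21,23,25,27,29,31): XOR of data positions = 1⊕0⊕0⊕0⊕1⊕1⊕1⊕1⊕0⊕1⊕1⊕0⊕0⊕1⊕1 = 1
p2 (pos 2,3,6,7,10,11,14,15,18,19,22,23,26,27,30,31): XOR of data positions = 1⊕1⊕0⊕0⊕1⊕1⊕1⊕1⊕0⊕0⊕1⊕1⊕0⊕1⊕1 = 0
p4 (pos 4,5,6,7,12,13,14,15,20,21,22,23,28,29,30,31): XOR of data positions = 0⊕1⊕0⊕1⊕1⊕1⊕1⊕1⊕1⊕0⊕1⊕0⊕1⊕1⊕1 = 1
p8 (pos 8,9,10,11,12,13,14,15,24,25,26,27,28,29,30,31): XOR of data positions = 0⊕0⊕1⊕1⊕1⊕1⊕1⊕1⊕0⊕1⊕0⊕0⊕1⊕1⊕1 = 0
p16 (pos 16,17,18,19,20,21,22,23,24,25,26,27,28,29,30,31): XOR of data positions = 1⊕1⊕0⊕1⊕1⊕0⊕1⊕1⊕0⊕1⊕0⊕0⊕1⊕1⊕1 = 0
Codeword: 1011010000111110110110110100111

1011010000111110110110110100111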